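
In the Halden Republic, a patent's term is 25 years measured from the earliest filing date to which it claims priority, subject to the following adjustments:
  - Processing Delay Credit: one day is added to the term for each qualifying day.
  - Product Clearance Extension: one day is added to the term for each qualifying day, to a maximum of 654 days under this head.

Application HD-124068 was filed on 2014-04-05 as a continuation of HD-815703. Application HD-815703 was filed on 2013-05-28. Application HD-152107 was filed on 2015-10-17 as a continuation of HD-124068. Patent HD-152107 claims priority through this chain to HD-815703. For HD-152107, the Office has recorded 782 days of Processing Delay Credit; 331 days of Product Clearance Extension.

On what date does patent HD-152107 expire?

2041-06-14

Earliest priority filing: 28 May 2013.
Base term: 28 May 2013 + 25 years → 28 May 2038.
Processing Delay Credit: +782 days → 18 July 2040.
Product Clearance Extension: 331 days (within the 654-day cap) → +331 days → 14 June 2041.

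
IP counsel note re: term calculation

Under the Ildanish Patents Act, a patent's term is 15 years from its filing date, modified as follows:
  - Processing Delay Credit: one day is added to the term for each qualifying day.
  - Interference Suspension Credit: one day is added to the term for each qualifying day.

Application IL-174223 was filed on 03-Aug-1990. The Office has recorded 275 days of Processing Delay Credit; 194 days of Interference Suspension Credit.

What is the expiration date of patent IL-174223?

2006-11-15

Base term: filing date + 15 years → 3 August 2005.
Processing Delay Credit: +275 days → 5 May 2006.
Interference Suspension Credit: +194 days → 15 November 2006.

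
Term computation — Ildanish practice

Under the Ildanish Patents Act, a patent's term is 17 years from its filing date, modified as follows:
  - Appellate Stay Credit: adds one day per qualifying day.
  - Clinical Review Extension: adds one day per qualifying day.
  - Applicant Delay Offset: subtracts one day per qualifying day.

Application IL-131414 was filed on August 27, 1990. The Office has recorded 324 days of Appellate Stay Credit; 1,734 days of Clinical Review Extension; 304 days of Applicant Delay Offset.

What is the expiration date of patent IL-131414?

Base term: filing date + 17 years → 27 August 2007.
Appellate Stay Credit: +324 days → 16 July 2008.
Clinical Review Extension: +1734 days → 15 April 2013.
Applicant Delay Offset: −304 days → 15 June 2012.

June 15, 2012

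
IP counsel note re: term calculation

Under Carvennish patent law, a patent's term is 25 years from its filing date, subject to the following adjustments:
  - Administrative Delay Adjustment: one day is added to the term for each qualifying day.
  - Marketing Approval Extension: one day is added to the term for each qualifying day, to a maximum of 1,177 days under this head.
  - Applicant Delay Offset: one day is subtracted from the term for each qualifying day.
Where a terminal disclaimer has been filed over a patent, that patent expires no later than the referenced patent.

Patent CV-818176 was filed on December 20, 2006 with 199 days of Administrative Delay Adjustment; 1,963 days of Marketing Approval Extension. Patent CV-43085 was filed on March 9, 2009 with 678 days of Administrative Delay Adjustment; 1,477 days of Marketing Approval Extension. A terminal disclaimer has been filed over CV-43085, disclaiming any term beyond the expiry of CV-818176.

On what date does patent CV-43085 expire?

Natural term of CV-43085:
  Base: filing + 25 years → 9 March 2034.
  Administrative Delay Adjustment: +678 days → 16 January 2036.
  Marketing Approval Extension: 1477 days claimed exceeds the 1177-day cap, so +1177 days → 7 April 2039.
Expiry of referenced patent CV-818176:
  Base: filing + 25 years → 20 December 2031.
  Administrative Delay Adjustment: +199 days → 6 July 2032.
  Marketing Approval Extension: 1963 days claimed exceeds the 1177-day cap, so +1177 days → 26 September 2035.
Terminal disclaimer: CV-43085 expires on the earlier of 7 April 2039 and 26 September 2035.

September 26, 2035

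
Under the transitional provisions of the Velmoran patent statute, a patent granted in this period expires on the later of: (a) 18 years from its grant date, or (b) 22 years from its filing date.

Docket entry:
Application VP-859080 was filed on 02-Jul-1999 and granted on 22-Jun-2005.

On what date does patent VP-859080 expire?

June 22, 2023

(a) grant + 18 years → 22 June 2023.
(b) filing + 22 years → 2 July 2021.
Later of the two: 22 June 2023.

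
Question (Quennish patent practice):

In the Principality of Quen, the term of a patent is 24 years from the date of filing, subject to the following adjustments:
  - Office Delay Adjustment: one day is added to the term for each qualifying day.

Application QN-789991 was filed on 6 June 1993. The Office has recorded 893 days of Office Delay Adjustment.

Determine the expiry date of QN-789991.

2019-11-16

Base term: filing date + 24 years → 6 June 2017.
Office Delay Adjustment: +893 days → 16 November 2019.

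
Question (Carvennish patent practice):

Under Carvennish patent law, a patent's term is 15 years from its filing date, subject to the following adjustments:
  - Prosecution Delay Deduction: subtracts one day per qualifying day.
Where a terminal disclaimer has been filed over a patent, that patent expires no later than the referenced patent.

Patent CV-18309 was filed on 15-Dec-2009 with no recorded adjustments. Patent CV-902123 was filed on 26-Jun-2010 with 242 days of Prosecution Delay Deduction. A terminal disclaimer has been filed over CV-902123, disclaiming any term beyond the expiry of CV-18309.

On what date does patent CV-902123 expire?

October 27, 2024

Natural term of CV-902123:
  Base: filing + 15 years → 26 June 2025.
  Prosecution Delay Deduction: −242 days → 27 October 2024.
Expiry of referenced patent CV-18309:
  Base: filing + 15 years → 15 December 2024.
Terminal disclaimer: CV-902123 expires on the earlier of 27 October 2024 and 15 December 2024.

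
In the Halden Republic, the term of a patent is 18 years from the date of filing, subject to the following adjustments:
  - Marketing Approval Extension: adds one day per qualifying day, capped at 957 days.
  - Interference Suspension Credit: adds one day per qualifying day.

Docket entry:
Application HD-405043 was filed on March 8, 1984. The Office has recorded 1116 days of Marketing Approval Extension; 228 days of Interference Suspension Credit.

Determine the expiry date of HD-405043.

June 5, 2005

Base term: filing date + 18 years → 8 March 2002.
Marketing Approval Extension: 1116 days claimed exceeds the 957-day cap, so +957 days → 20 October 2004.
Interference Suspension Credit: +228 days → 5 June 2005.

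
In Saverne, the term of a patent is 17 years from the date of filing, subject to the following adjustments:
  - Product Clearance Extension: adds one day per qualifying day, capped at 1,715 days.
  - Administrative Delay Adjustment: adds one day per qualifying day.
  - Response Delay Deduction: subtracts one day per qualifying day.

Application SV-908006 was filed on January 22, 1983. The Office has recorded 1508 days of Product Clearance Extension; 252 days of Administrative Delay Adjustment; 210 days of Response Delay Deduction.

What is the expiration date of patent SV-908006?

Base term: filing date + 17 years → 22 January 2000.
Product Clearance Extension: 1508 days (within the 1715-day cap) → +1508 days → 9 March 2004.
Administrative Delay Adjustment: +252 days → 16 November 2004.
Response Delay Deduction: −210 days → 20 April 2004.

2004-04-20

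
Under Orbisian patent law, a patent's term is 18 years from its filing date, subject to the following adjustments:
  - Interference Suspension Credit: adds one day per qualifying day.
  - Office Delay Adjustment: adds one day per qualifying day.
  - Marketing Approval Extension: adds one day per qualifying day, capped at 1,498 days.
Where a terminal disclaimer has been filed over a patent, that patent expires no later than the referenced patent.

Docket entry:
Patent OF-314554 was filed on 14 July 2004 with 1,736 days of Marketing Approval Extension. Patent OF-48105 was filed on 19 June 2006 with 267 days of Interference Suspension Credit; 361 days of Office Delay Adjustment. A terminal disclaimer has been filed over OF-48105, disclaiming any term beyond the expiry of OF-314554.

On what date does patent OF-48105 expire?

March 9, 2026

Natural term of OF-48105:
  Base: filing + 18 years → 19 June 2024.
  Interference Suspension Credit: +267 days → 13 March 2025.
  Office Delay Adjustment: +361 days → 9 March 2026.
Expiry of referenced patent OF-314554:
  Base: filing + 18 years → 14 July 2022.
  Marketing Approval Extension: 1736 days claimed exceeds the 1498-day cap, so +1498 days → 20 August 2026.
Terminal disclaimer: OF-48105 expires on the earlier of 9 March 2026 and 20 August 2026.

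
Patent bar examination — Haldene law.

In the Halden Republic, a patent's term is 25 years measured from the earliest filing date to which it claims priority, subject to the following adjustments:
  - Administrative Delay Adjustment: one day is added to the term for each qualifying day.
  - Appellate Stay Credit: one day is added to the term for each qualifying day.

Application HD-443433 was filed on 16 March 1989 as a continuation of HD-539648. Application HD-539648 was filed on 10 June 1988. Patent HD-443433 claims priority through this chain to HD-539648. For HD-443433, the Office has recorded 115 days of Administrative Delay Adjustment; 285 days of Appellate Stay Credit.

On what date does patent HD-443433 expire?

July 15, 2014

Earliest priority filing: 10 June 1988.
Base term: 10 June 1988 + 25 years → 10 June 2013.
Administrative Delay Adjustment: +115 days → 3 October 2013.
Appellate Stay Credit: +285 days → 15 July 2014.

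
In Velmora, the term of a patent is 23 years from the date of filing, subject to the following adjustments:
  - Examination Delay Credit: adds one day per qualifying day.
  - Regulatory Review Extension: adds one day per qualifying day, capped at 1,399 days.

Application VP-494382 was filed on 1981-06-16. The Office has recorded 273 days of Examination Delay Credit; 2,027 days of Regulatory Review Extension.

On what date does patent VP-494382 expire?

Base term: filing date + 23 years → 16 June 2004.
Examination Delay Credit: +273 days → 16 March 2005.
Regulatory Review Extension: 2027 days claimed exceeds the 1399-day cap, so +1399 days → 13 January 2009.

January 13, 2009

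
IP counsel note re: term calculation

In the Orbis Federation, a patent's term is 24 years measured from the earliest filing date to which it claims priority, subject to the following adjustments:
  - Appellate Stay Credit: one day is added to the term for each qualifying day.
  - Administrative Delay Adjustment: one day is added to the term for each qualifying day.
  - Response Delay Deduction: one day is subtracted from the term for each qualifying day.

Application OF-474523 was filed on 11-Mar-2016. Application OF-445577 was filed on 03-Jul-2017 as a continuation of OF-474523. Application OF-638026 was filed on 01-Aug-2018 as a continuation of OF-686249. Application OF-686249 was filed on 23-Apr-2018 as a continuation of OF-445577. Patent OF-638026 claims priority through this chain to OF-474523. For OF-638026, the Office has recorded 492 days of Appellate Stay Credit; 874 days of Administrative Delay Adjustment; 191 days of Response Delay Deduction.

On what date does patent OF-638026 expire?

Earliest priority filing: 11 March 2016.
Base term: 11 March 2016 + 24 years → 11 March 2040.
Appellate Stay Credit: +492 days → 16 July 2041.
Administrative Delay Adjustment: +874 days → 7 December 2043.
Response Delay Deduction: −191 days → 30 May 2043.

2043-05-30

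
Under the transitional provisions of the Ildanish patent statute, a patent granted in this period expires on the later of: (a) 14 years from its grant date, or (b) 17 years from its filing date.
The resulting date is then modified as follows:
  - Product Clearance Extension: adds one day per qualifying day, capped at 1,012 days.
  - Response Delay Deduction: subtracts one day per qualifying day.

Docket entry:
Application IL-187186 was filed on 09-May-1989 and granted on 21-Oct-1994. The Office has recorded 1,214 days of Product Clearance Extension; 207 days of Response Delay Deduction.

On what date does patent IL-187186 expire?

January 4, 2011

(a) grant + 14 years → 21 October 2008.
(b) filing + 17 years → 9 May 2006.
Later of the two: 21 October 2008.
Product Clearance Extension: 1214 days claimed exceeds the 1012-day cap, so +1012 days → 30 July 2011.
Response Delay Deduction: −207 days → 4 January 2011.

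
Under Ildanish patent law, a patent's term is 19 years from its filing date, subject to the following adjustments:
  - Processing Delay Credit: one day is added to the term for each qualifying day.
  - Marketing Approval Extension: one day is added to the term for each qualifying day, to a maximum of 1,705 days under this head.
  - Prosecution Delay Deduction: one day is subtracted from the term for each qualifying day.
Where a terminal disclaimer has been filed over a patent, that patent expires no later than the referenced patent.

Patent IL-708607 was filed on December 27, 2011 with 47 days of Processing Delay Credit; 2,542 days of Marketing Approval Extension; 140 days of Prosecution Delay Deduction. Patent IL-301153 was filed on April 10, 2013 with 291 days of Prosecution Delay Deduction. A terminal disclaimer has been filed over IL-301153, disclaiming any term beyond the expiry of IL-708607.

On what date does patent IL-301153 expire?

Natural term of IL-301153:
  Base: filing + 19 years → 10 April 2032.
  Prosecution Delay Deduction: −291 days → 24 June 2031.
Expiry of referenced patent IL-708607:
  Base: filing + 19 years → 27 December 2030.
  Processing Delay Credit: +47 days → 12 February 2031.
  Marketing Approval Extension: 2542 days claimed exceeds the 1705-day cap, so +1705 days → 14 October 2035.
  Prosecution Delay Deduction: −140 days → 27 May 2035.
Terminal disclaimer: IL-301153 expires on the earlier of 24 June 2031 and 27 May 2035.

2031-06-24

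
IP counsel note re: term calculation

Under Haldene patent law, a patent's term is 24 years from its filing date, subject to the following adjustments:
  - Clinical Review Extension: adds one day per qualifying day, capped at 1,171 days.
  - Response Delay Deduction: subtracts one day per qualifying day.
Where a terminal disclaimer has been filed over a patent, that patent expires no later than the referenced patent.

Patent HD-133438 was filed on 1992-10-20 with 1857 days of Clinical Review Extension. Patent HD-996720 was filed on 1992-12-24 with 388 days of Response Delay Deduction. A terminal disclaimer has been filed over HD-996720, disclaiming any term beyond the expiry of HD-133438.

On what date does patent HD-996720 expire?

Natural term of HD-996720:
  Base: filing + 24 years → 24 December 2016.
  Response Delay Deduction: −388 days → 2 December 2015.
Expiry of referenced patent HD-133438:
  Base: filing + 24 years → 20 October 2016.
  Clinical Review Extension: 1857 days claimed exceeds the 1171-day cap, so +1171 days → 4 January 2020.
Terminal disclaimer: HD-996720 expires on the earlier of 2 December 2015 and 4 January 2020.

December 2, 2015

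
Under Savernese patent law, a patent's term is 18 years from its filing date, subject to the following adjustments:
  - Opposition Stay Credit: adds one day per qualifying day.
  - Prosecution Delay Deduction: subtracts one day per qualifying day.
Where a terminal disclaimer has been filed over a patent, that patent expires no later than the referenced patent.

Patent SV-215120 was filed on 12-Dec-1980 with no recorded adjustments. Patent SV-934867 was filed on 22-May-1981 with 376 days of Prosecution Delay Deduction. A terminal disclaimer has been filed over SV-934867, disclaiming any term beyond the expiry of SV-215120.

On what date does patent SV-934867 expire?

Natural term of SV-934867:
  Base: filing + 18 years → 22 May 1999.
  Prosecution Delay Deduction: −376 days → 11 May 1998.
Expiry of referenced patent SV-215120:
  Base: filing + 18 years → 12 December 1998.
Terminal disclaimer: SV-934867 expires on the earlier of 11 May 1998 and 12 December 1998.

May 11, 1998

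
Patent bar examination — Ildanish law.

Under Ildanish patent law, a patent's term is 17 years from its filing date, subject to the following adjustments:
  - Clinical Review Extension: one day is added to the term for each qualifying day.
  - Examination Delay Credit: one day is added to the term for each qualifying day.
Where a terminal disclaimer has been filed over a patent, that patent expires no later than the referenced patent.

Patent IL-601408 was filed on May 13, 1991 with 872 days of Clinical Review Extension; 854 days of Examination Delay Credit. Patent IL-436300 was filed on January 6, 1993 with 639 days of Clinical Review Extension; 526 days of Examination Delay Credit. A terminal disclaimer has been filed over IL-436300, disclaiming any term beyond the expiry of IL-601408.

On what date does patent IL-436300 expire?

Natural term of IL-436300:
  Base: filing + 17 years → 6 January 2010.
  Clinical Review Extension: +639 days → 7 October 2011.
  Examination Delay Credit: +526 days → 16 March 2013.
Expiry of referenced patent IL-601408:
  Base: filing + 17 years → 13 May 2008.
  Clinical Review Extension: +872 days → 2 October 2010.
  Examination Delay Credit: +854 days → 2 February 2013.
Terminal disclaimer: IL-436300 expires on the earlier of 16 March 2013 and 2 February 2013.

February 2, 2013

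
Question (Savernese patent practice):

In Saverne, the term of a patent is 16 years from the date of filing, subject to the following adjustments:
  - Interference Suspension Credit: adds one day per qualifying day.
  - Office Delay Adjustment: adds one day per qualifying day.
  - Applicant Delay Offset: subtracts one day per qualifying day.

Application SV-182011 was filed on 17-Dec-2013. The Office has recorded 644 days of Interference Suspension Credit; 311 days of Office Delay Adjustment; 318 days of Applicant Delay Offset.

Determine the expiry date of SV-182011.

Base term: filing date + 16 years → 17 December 2029.
Interference Suspension Credit: +644 days → 22 September 2031.
Office Delay Adjustment: +311 days → 29 July 2032.
Applicant Delay Offset: −318 days → 15 September 2031.

September 15, 2031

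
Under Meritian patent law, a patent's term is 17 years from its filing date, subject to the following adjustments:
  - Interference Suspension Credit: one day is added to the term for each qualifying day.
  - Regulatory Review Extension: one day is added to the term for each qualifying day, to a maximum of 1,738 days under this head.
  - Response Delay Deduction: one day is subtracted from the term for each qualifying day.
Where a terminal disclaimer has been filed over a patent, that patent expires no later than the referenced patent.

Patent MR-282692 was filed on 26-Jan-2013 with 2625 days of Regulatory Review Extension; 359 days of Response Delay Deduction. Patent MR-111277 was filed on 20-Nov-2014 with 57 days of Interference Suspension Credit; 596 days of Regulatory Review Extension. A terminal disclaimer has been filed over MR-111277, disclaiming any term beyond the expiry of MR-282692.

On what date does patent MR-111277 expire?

Natural term of MR-111277:
  Base: filing + 17 years → 20 November 2031.
  Interference Suspension Credit: +57 days → 16 January 2032.
  Regulatory Review Extension: 596 days (within the 1738-day cap) → +596 days → 3 September 2033.
Expiry of referenced patent MR-282692:
  Base: filing + 17 years → 26 January 2030.
  Regulatory Review Extension: 2625 days claimed exceeds the 1738-day cap, so +1738 days → 30 October 2034.
  Response Delay Deduction: −359 days → 5 November 2033.
Terminal disclaimer: MR-111277 expires on the earlier of 3 September 2033 and 5 November 2033.

2033-09-03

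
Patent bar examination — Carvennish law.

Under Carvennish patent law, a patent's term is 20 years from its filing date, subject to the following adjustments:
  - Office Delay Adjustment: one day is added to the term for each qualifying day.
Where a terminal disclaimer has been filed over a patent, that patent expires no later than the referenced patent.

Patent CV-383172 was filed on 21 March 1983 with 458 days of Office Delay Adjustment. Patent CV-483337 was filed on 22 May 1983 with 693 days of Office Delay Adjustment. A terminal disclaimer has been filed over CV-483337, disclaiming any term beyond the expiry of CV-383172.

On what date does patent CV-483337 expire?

Natural term of CV-483337:
  Base: filing + 20 years → 22 May 2003.
  Office Delay Adjustment: +693 days → 14 April 2005.
Expiry of referenced patent CV-383172:
  Base: filing + 20 years → 21 March 2003.
  Office Delay Adjustment: +458 days → 21 June 2004.
Terminal disclaimer: CV-483337 expires on the earlier of 14 April 2005 and 21 June 2004.

2004-06-21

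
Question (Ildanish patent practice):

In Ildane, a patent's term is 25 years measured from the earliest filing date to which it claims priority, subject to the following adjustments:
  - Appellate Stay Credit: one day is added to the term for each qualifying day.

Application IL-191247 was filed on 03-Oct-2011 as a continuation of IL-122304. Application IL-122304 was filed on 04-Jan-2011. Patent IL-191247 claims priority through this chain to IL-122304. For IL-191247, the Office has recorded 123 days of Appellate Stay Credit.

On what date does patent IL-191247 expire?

2036-05-06

Earliest priority filing: 4 January 2011.
Base term: 4 January 2011 + 25 years → 4 January 2036.
Appellate Stay Credit: +123 days → 6 May 2036.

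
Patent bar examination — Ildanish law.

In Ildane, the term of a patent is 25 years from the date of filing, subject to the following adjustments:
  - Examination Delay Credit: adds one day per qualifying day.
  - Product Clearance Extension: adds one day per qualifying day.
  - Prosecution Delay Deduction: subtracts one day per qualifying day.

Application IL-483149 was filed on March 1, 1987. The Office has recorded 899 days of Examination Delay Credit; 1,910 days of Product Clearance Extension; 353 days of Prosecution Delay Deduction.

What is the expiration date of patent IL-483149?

Base term: filing date + 25 years → 1 March 2012.
Examination Delay Credit: +899 days → 17 August 2014.
Product Clearance Extension: +1910 days → 9 November 2019.
Prosecution Delay Deduction: −353 days → 21 November 2018.

November 21, 2018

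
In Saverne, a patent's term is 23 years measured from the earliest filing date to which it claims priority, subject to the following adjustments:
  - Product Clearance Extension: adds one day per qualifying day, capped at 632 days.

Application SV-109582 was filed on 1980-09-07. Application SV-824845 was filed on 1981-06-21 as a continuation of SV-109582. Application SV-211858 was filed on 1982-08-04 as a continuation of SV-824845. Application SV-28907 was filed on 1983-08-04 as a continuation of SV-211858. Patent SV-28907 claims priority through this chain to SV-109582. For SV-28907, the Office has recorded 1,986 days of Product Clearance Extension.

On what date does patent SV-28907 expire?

2005-05-31

Earliest priority filing: 7 September 1980.
Base term: 7 September 1980 + 23 years → 7 September 2003.
Product Clearance Extension: 1986 days claimed exceeds the 632-day cap, so +632 days → 31 May 2005.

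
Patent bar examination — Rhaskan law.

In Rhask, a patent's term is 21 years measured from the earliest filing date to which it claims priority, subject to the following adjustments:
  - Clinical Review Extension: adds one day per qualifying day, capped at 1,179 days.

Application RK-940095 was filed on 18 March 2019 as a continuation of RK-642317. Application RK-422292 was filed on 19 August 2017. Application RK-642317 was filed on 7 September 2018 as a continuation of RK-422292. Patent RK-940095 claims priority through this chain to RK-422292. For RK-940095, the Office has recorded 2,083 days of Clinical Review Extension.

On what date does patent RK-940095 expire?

Earliest priority filing: 19 August 2017.
Base term: 19 August 2017 + 21 years → 19 August 2038.
Clinical Review Extension: 2083 days claimed exceeds the 1179-day cap, so +1179 days → 10 November 2041.

2041-11-10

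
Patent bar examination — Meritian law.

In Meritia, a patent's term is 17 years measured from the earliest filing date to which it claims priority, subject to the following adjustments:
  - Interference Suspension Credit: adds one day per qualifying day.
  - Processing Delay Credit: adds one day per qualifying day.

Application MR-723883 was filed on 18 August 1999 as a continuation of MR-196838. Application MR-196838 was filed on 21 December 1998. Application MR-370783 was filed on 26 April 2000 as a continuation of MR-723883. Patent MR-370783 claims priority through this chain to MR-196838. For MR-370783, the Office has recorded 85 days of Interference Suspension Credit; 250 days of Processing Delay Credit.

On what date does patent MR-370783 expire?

Earliest priority filing: 21 December 1998.
Base term: 21 December 1998 + 17 years → 21 December 2015.
Interference Suspension Credit: +85 days → 15 March 2016.
Processing Delay Credit: +250 days → 20 November 2016.

2016-11-20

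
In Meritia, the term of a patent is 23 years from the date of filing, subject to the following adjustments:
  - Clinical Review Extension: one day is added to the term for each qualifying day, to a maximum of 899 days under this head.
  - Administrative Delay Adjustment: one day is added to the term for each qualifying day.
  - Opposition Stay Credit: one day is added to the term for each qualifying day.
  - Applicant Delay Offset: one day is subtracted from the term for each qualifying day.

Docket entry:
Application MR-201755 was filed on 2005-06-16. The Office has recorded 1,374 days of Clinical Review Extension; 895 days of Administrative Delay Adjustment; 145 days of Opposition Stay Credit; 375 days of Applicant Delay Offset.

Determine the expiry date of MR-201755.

Base term: filing date + 23 years → 16 June 2028.
Clinical Review Extension: 1374 days claimed exceeds the 899-day cap, so +899 days → 2 December 2030.
Administrative Delay Adjustment: +895 days → 15 May 2033.
Opposition Stay Credit: +145 days → 7 October 2033.
Applicant Delay Offset: −375 days → 27 September 2032.

September 27, 2032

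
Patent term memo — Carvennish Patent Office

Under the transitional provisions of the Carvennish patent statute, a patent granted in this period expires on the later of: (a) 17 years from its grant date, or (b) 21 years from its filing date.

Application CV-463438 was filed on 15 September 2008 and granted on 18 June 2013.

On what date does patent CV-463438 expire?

June 18, 2030

(a) grant + 17 years → 18 June 2030.
(b) filing + 21 years → 15 September 2029.
Later of the two: 18 June 2030.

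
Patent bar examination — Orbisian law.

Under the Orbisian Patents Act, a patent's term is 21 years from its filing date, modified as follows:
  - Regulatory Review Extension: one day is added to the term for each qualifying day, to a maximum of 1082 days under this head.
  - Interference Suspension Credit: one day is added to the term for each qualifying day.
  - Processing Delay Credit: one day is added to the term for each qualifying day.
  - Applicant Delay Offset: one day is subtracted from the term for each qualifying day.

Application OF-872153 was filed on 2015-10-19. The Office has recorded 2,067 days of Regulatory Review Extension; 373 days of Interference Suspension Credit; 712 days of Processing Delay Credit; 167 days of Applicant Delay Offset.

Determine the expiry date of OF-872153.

Base term: filing date + 21 years → 19 October 2036.
Regulatory Review Extension: 2067 days claimed exceeds the 1082-day cap, so +1082 days → 6 October 2039.
Interference Suspension Credit: +373 days → 13 October 2040.
Processing Delay Credit: +712 days → 25 September 2042.
Applicant Delay Offset: −167 days → 11 April 2042.

2042-04-11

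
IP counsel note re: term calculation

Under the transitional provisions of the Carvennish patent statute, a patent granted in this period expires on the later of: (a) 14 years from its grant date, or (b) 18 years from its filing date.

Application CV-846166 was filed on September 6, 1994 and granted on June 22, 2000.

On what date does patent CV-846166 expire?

June 22, 2014

(a) grant + 14 years → 22 June 2014.
(b) filing + 18 years → 6 September 2012.
Later of the two: 22 June 2014.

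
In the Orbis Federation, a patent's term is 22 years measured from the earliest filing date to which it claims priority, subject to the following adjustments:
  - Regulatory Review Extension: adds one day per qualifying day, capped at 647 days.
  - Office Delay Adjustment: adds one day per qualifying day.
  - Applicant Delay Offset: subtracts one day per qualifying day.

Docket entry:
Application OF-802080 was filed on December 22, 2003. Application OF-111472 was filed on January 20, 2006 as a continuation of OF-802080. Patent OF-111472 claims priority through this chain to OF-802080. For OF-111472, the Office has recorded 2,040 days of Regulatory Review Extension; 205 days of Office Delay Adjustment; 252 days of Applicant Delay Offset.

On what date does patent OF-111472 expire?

Earliest priority filing: 22 December 2003.
Base term: 22 December 2003 + 22 years → 22 December 2025.
Regulatory Review Extension: 2040 days claimed exceeds the 647-day cap, so +647 days → 30 September 2027.
Office Delay Adjustment: +205 days → 22 April 2028.
Applicant Delay Offset: −252 days → 14 August 2027.

2027-08-14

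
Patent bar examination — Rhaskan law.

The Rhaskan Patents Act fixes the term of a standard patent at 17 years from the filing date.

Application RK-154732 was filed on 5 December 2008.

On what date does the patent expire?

Filing date + 17 years → 5 December 2025.

December 5, 2025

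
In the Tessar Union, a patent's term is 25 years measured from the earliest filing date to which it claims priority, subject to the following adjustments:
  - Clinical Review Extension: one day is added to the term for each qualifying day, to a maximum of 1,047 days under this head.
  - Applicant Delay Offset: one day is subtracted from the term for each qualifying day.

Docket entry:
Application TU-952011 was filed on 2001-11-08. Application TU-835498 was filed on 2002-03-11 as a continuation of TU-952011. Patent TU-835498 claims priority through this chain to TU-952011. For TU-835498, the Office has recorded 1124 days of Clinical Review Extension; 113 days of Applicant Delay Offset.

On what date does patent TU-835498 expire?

2029-05-30

Earliest priority filing: 8 November 2001.
Base term: 8 November 2001 + 25 years → 8 November 2026.
Clinical Review Extension: 1124 days claimed exceeds the 1047-day cap, so +1047 days → 20 September 2029.
Applicant Delay Offset: −113 days → 30 May 2029.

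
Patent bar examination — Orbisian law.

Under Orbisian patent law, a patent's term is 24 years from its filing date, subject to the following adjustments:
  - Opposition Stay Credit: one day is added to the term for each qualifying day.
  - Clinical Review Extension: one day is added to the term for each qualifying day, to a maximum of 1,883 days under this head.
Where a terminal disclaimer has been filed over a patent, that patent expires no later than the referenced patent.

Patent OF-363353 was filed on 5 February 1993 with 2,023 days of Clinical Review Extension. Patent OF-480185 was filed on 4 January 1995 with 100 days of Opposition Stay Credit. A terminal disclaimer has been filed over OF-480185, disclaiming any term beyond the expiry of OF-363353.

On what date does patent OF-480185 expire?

Natural term of OF-480185:
  Base: filing + 24 years → 4 January 2019.
  Opposition Stay Credit: +100 days → 14 April 2019.
Expiry of referenced patent OF-363353:
  Base: filing + 24 years → 5 February 2017.
  Clinical Review Extension: 2023 days claimed exceeds the 1883-day cap, so +1883 days → 3 April 2022.
Terminal disclaimer: OF-480185 expires on the earlier of 14 April 2019 and 3 April 2022.

2019-04-14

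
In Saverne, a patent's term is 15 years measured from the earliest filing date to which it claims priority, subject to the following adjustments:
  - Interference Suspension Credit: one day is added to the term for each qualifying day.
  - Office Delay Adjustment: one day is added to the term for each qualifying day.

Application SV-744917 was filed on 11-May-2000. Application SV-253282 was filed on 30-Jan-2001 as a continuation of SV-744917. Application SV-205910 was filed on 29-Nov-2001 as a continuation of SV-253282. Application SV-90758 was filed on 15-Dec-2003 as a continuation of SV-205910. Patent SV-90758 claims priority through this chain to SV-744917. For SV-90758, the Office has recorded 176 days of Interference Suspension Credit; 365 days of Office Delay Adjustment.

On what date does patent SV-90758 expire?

Earliest priority filing: 11 May 2000.
Base term: 11 May 2000 + 15 years → 11 May 2015.
Interference Suspension Credit: +176 days → 3 November 2015.
Office Delay Adjustment: +365 days → 2 November 2016.

2016-11-02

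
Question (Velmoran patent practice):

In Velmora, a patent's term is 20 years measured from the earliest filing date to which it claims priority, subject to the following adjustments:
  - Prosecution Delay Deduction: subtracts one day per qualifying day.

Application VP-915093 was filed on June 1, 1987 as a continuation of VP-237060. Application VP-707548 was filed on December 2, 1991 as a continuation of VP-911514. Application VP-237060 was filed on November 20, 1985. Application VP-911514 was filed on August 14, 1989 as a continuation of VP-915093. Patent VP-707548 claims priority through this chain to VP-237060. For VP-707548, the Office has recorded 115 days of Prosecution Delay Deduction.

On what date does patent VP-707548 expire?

2005-07-28

Earliest priority filing: 20 November 1985.
Base term: 20 November 1985 + 20 years → 20 November 2005.
Prosecution Delay Deduction: −115 days → 28 July 2005.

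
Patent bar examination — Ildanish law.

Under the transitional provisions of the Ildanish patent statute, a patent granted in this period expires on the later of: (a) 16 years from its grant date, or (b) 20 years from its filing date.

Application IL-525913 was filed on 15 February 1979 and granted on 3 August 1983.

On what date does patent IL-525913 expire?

(a) grant + 16 years → 3 August 1999.
(b) filing + 20 years → 15 February 1999.
Later of the two: 3 August 1999.

August 3, 1999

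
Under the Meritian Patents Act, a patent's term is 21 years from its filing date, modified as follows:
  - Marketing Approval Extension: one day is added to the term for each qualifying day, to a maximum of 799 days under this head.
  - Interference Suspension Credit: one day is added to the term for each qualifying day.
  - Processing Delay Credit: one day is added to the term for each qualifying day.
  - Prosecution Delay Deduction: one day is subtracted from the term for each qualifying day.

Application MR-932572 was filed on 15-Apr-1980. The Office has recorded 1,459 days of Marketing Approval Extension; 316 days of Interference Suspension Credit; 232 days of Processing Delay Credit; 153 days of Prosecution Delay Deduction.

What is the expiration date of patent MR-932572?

Base term: filing date + 21 years → 15 April 2001.
Marketing Approval Extension: 1459 days claimed exceeds the 799-day cap, so +799 days → 23 June 2003.
Interference Suspension Credit: +316 days → 4 May 2004.
Processing Delay Credit: +232 days → 22 December 2004.
Prosecution Delay Deduction: −153 days → 22 July 2004.

2004-07-22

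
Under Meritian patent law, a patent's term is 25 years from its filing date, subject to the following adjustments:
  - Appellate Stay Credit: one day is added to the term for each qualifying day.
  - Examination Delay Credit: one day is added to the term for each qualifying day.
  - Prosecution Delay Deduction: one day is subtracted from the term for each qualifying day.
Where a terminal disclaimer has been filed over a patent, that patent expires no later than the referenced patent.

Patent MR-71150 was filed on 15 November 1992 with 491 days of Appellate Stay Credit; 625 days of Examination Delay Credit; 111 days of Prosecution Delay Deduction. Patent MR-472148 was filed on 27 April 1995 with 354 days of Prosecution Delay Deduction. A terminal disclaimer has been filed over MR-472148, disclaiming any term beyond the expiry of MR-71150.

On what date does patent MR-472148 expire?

Natural term of MR-472148:
  Base: filing + 25 years → 27 April 2020.
  Prosecution Delay Deduction: −354 days → 9 May 2019.
Expiry of referenced patent MR-71150:
  Base: filing + 25 years → 15 November 2017.
  Appellate Stay Credit: +491 days → 21 March 2019.
  Examination Delay Credit: +625 days → 5 December 2020.
  Prosecution Delay Deduction: −111 days → 16 August 2020.
Terminal disclaimer: MR-472148 expires on the earlier of 9 May 2019 and 16 August 2020.

2019-05-09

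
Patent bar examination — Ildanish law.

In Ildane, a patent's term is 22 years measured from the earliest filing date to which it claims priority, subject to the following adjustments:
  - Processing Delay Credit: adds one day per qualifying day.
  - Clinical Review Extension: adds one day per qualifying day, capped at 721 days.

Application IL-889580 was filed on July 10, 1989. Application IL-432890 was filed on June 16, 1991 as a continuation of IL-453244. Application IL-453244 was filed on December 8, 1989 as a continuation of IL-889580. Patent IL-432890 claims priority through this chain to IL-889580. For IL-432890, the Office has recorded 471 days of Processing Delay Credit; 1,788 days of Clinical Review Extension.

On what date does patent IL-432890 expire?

Earliest priority filing: 10 July 1989.
Base term: 10 July 1989 + 22 years → 10 July 2011.
Processing Delay Credit: +471 days → 23 October 2012.
Clinical Review Extension: 1788 days claimed exceeds the 721-day cap, so +721 days → 14 October 2014.

October 14, 2014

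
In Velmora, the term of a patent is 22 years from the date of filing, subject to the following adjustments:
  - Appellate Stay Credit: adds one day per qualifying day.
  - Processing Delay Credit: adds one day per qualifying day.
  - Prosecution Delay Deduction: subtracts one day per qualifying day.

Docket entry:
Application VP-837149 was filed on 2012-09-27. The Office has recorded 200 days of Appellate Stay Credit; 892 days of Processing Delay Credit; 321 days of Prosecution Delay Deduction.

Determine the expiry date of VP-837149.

Base term: filing date + 22 years → 27 September 2034.
Appellate Stay Credit: +200 days → 15 April 2035.
Processing Delay Credit: +892 days → 23 September 2037.
Prosecution Delay Deduction: −321 days → 6 November 2036.

2036-11-06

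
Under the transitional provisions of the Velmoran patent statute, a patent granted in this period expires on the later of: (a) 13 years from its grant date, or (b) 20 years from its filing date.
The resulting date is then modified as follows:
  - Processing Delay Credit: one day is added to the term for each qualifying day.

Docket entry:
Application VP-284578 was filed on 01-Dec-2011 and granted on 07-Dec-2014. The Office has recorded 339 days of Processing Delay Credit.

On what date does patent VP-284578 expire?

(a) grant + 13 years → 7 December 2027.
(b) filing + 20 years → 1 December 2031.
Later of the two: 1 December 2031.
Processing Delay Credit: +339 days → 4 November 2032.

2032-11-04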